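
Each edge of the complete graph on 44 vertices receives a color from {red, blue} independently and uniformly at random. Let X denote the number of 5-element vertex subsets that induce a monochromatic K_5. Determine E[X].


Let X = Σ_S X_S over the C(44, 5) = 1086008 subsets S of size 5, where X_S = 1 if the K_5 on S is monochromatic.
For a fixed S, the K_5 on S has C(5, 2) = 10 edges. P[all 10 edges red] = (1/2)^10, and likewise for blue, so P[monochromatic] = 2·(1/2)^10 = 2^{1 − 10} = 1/512.
By linearity: E[X] = C(44, 5) · 2^{1 − 10} = 1086008 · 1/512 = 135751/64.
Numerically: E[X] ≈ 2121.10938.

E[X] = C(44,5)·2^(1−C(5,2)) = 135751/64 ≈ 2121.10938.


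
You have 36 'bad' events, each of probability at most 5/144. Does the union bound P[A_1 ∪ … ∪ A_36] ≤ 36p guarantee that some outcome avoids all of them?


Union bound: P[∪_{i=1}^{36} A_i] ≤ Σ_i P[A_i] ≤ 36·p = 36·(5/144) = 5/4.
Numerically: 5/4 ≈ 1.250.
Is 5/4 < 1? NO.
Since the bound 5/4 is ≥ 1, the union bound is uninformative here; it does NOT by itself certify existence.

36·p = 5/4 ≈ 1.250; existence NOT certified by the union bound.


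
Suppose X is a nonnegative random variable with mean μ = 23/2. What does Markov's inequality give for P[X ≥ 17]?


μ = E[X] = 23/2, a = 17.
Markov: P[X ≥ 17] ≤ μ/a = (23/2)/17 = 23/34.
Numerically: ≈ 0.6765.
(Since a = 17 > μ = 11.5000, the bound 23/34 is < 1 and informative.)

P[X ≥ 17] ≤ 23/34 ≈ 0.6765.


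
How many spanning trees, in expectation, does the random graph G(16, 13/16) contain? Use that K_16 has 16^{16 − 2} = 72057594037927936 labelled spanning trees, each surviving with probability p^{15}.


K_16 has 16^{16 − 2} = 72057594037927936 labelled spanning trees.
For each such spanning tree H, let X_H = 1 if all 15 edges of H are present in G. Then P[X_H = 1] = p^{15} = (13/16)^{15} = 51185893014090757/1152921504606846976.
Summing the indicators: E[X] = Σ_H E[X_H] = 72057594037927936 · p^{15} = 72057594037927936 · 51185893014090757/1152921504606846976 = 51185893014090757/16.
Numerically: E[X] ≈ 3.19912e+15.

E[X] = 72057594037927936 · (13/16)^{15} = 51185893014090757/16 ≈ 3.19912e+15.


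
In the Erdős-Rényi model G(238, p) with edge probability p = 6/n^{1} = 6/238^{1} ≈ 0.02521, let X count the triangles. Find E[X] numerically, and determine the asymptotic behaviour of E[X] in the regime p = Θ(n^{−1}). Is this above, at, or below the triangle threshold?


Number of potential triangles: C(238, 3) = 2218636.
Each occurs with probability p³ ≈ (0.02521)³ ≈ 1.6022227e-05.
By linearity: E[X] = C(238, 3)·p³ ≈ 2218636 · 1.6022227e-05 ≈ 35.54749.
Here α = 1, so p = 6/n is exactly at the triangle threshold p ~ 1/n. Asymptotically E[X] → c³/6 = 6³/6 = 36 ≈ 36.00000, a bounded constant. In this regime the triangle count is asymptotically Poisson(c³/6).

E[X] ≈ 35.54749; in regime p = Θ(1/n^{1}) E[X] stays bounded (at the triangle threshold p ~ 1/n).


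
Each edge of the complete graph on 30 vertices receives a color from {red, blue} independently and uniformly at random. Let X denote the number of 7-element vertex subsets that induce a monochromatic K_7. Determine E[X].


Let X = Σ_S X_S over the C(30, 7) = 2035800 subsets S of size 7, where X_S = 1 if the K_7 on S is monochromatic.
For a fixed S, the K_7 on S has C(7, 2) = 21 edges. P[all 21 edges red] = (1/2)^21, and likewise for blue, so P[monochromatic] = 2·(1/2)^21 = 2^{1 − 21} = 1/1048576.
By linearity of expectation: E[X] = C(30, 7) · 2^{1 − 21} = 2035800 · 1/1048576 = 254475/131072.
Numerically: E[X] ≈ 1.941490.

E[X] = C(30,7)·2^(1−C(7,2)) = 254475/131072 ≈ 1.941490.


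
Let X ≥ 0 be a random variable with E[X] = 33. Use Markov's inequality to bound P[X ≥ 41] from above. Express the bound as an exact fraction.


μ = E[X] = 33, a = 41.
Markov: P[X ≥ 41] ≤ μ/a = (33)/41 = 33/41.
Numerically: ≈ 0.805.
(Since a = 41 > μ = 33.000, the bound 33/41 is < 1 and informative.)

P[X ≥ 41] ≤ 33/41 ≈ 0.805.


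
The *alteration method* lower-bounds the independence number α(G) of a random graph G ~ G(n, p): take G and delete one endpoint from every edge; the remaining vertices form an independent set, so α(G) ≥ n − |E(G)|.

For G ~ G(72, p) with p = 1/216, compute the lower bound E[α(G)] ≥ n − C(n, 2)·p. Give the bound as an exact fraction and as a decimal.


E[|E(G)|] = C(72, 2)·p = 2556 · (1/216) = 71/6.
E[α(G)] ≥ n − E[|E(G)|] = 72 − 71/6 = 361/6.
Numerically: ≈ 60.16667.
(This is only a lower bound; the true E[α(G)] may be larger.)

E[α(G)] ≥ 361/6 ≈ 60.16667.


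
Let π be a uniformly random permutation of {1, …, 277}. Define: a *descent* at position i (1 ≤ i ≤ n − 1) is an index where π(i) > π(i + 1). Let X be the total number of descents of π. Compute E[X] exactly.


Write X = Σ X_I over i = 1, …, 276, with X_I the indicator of one descent.
There are 276 indicators.
For each fixed i, the pair (π(i), π(i+1)) is a uniformly random ordered pair of distinct values from {1, …, 277}; by symmetry P[π(i) > π(i+1)] = 1/2.
By linearity: E[X] = 276 · (1/2) = (277 − 1) · (1/2) = 138 ≈ 138.0000.

E[X] = 138 = 138.0000.


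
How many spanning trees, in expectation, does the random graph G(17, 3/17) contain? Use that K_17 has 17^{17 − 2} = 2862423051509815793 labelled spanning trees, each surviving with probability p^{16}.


K_17 has 17^{17 − 2} = 2862423051509815793 labelled spanning trees.
For each such spanning tree H, let X_H = 1 if all 16 edges of H are present in G. Then P[X_H = 1] = p^{16} = (3/17)^{16} = 43046721/48661191875666868481.
Summing the indicators: E[X] = Σ_H E[X_H] = 2862423051509815793 · p^{16} = 2862423051509815793 · 43046721/48661191875666868481 = 43046721/17.
Numerically: E[X] ≈ 2.53216e+06.

E[X] = 2862423051509815793 · (3/17)^{16} = 43046721/17 ≈ 2.53216e+06.


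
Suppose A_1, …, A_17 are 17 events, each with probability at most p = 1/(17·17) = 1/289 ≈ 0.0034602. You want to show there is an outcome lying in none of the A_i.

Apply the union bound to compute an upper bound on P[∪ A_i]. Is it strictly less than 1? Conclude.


Union bound: P[∪_{i=1}^{17} A_i] ≤ Σ_i P[A_i] ≤ 17·p = 17·(1/289) = 1/17.
Numerically: 1/17 ≈ 0.0588235.
Is 1/17 < 1? YES.
Since P[∪ A_i] ≤ 1/17 < 1, the complement has P[∩ A_i^c] ≥ 1 − 1/17 = 16/17 > 0, so some outcome avoids every A_i.

17·p = 1/17 ≈ 0.0588235; existence CERTIFIED by the union bound.


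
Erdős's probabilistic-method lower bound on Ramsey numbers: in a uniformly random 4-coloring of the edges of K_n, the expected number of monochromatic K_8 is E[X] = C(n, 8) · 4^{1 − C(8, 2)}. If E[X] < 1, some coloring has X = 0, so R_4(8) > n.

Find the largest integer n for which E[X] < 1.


We need C(n, 8) · 4^{1 − 28} < 1, i.e. C(n, 8) < 4^{28 − 1} = 18014398509481984.
Check values of n near the boundary:
  n = 402: C(402, 8) = 15770615726749950; 15770615726749950 < 18014398509481984? YES
  n = 403: C(403, 8) = 16090020602228430; 16090020602228430 < 18014398509481984? YES
  n = 404: C(404, 8) = 16415071523485570; 16415071523485570 < 18014398509481984? YES
  n = 405: C(405, 8) = 16745853821188050; 16745853821188050 < 18014398509481984? YES
  n = 406: C(406, 8) = 17082453897995850; 17082453897995850 < 18014398509481984? YES
  n = 407: C(407, 8) = 17424959239309050; 17424959239309050 < 18014398509481984? YES
  n = 408: C(408, 8) = 17773458424095231; 17773458424095231 < 18014398509481984? YES
  n = 409: C(409, 8) = 18128041135797879; 18128041135797879 < 18014398509481984? NO
  n = 410: C(410, 8) = 18488798173326195; 18488798173326195 < 18014398509481984? NO
  n = 411: C(411, 8) = 18855821462126715; 18855821462126715 < 18014398509481984? NO
The largest n with C(n, 8) < 18014398509481984 is n = 408 (where E[X] = 17773458424095231/18014398509481984 ≈ 0.9866). Hence R_4(8) > 408, i.e. R_4(8) ≥ 409.

Largest n = 408; hence R_4(8) > 408.


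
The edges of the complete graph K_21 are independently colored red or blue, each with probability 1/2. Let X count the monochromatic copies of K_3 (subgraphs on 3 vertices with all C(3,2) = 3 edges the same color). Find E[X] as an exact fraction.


Let X = Σ_S X_S over the C(21, 3) = 1330 subsets S of size 3, where X_S = 1 if the K_3 on S is monochromatic.
For a fixed S, the K_3 on S has C(3, 2) = 3 edges. P[all 3 edges red] = (1/2)^3, and likewise for blue, so P[monochromatic] = 2·(1/2)^3 = 2^{1 − 3} = 1/4.
Summing: E[X] = C(21, 3) · 2^{1 − 3} = 1330 · 1/4 = 665/2.
Numerically: E[X] ≈ 332.5000.

E[X] = C(21,3)·2^(1−C(3,2)) = 665/2 ≈ 332.5000.


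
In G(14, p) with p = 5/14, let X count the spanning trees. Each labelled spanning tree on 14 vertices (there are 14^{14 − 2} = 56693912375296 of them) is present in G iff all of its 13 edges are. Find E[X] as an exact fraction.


K_14 has 14^{14 − 2} = 56693912375296 labelled spanning trees.
For each such spanning tree H, let X_H = 1 if all 13 edges of H are present in G. Then P[X_H = 1] = p^{13} = (5/14)^{13} = 1220703125/793714773254144.
By linearity of expectation: E[X] = Σ_H E[X_H] = 56693912375296 · p^{13} = 56693912375296 · 1220703125/793714773254144 = 1220703125/14.
Numerically: E[X] ≈ 8.72e+07.

E[X] = 56693912375296 · (5/14)^{13} = 1220703125/14 ≈ 8.72e+07.


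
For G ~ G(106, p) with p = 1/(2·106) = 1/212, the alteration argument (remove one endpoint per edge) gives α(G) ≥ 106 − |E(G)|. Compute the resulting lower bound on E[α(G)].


E[|E(G)|] = C(106, 2)·p = 5565 · (1/212) = 105/4.
E[α(G)] ≥ n − E[|E(G)|] = 106 − 105/4 = 319/4.
Numerically: ≈ 79.750000.
(This is only a lower bound; the true E[α(G)] may be larger.)

E[α(G)] ≥ 319/4 ≈ 79.750000.


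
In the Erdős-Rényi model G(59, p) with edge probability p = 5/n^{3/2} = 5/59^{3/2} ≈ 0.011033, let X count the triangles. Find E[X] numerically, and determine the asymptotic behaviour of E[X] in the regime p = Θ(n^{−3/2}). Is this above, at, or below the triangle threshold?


Number of potential triangles: C(59, 3) = 32509.
Each occurs with probability p³ ≈ (0.011033)³ ≈ 1.3429998e-06.
By linearity: E[X] = C(59, 3)·p³ ≈ 32509 · 1.3429998e-06 ≈ 0.04366.
Since α = 3/2 > 1, p = c/n^{3/2} = o(1/n) is below the triangle threshold p ~ 1/n. Asymptotically E[X] ~ (c³/6)·n^{3(1−α)} = (5³/6)·n^{-1.5} → 0, so by Markov's inequality G has no triangles w.h.p.

E[X] ≈ 0.04366; in regime p = Θ(1/n^{3/2}) E[X] tends to 0 (below the triangle threshold p ~ 1/n).


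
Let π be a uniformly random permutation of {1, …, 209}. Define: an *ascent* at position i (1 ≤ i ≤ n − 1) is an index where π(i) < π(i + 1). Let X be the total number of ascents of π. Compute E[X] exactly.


Write X = Σ X_I over i = 1, …, 208, with X_I the indicator of one ascent.
There are 208 indicators.
For each fixed i, the pair (π(i), π(i+1)) is a uniformly random ordered pair of distinct values from {1, …, 209}; by symmetry P[π(i) < π(i+1)] = 1/2.
By linearity: E[X] = 208 · (1/2) = (209 − 1) · (1/2) = 104 ≈ 104.0000.

E[X] = 104 = 104.0000.


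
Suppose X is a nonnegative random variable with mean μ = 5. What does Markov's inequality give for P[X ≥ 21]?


μ = E[X] = 5, a = 21.
Markov: P[X ≥ 21] ≤ μ/a = (5)/21 = 5/21.
Numerically: ≈ 0.2381.
(Since a = 21 > μ = 5.0000, the bound 5/21 is < 1 and informative.)

P[X ≥ 21] ≤ 5/21 ≈ 0.2381.


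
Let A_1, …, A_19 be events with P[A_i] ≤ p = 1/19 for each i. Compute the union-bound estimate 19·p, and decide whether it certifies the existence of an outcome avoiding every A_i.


Union bound: P[∪_{i=1}^{19} A_i] ≤ Σ_i P[A_i] ≤ 19·p = 19·(1/19) = 1.
Numerically: 1 ≈ 1.00000.
Is 1 < 1? NO.
Since the bound 1 is ≥ 1, the union bound is uninformative here; it does NOT by itself certify existence.

19·p = 1 ≈ 1.00000; existence NOT certified by the union bound.


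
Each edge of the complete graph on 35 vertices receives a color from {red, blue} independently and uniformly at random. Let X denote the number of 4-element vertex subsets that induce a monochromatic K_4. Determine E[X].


Let X = Σ_S X_S over the C(35, 4) = 52360 subsets S of size 4, where X_S = 1 if the K_4 on S is monochromatic.
For a fixed S, the K_4 on S has C(4, 2) = 6 edges. P[all 6 edges red] = (1/2)^6, and likewise for blue, so P[monochromatic] = 2·(1/2)^6 = 2^{1 − 6} = 1/32.
By linearity of expectation: E[X] = C(35, 4) · 2^{1 − 6} = 52360 · 1/32 = 6545/4.
Numerically: E[X] ≈ 1636.2500.

E[X] = C(35,4)·2^(1−C(4,2)) = 6545/4 ≈ 1636.2500.


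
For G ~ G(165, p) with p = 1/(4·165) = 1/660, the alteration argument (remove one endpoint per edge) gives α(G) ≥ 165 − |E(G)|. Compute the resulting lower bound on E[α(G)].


E[|E(G)|] = C(165, 2)·p = 13530 · (1/660) = 41/2.
E[α(G)] ≥ n − E[|E(G)|] = 165 − 41/2 = 289/2.
Numerically: ≈ 144.50000.
(This is only a lower bound; the true E[α(G)] may be larger.)

E[α(G)] ≥ 289/2 ≈ 144.50000.


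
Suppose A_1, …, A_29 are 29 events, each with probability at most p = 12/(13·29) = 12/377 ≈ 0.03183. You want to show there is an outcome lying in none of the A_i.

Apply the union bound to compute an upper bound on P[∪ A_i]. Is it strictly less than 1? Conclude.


Union bound: P[∪_{i=1}^{29} A_i] ≤ Σ_i P[A_i] ≤ 29·p = 29·(12/377) = 12/13.
Numerically: 12/13 ≈ 0.92308.
Is 12/13 < 1? YES.
Since P[∪ A_i] ≤ 12/13 < 1, the complement has P[∩ A_i^c] ≥ 1 − 12/13 = 1/13 > 0, so some outcome avoids every A_i.

29·p = 12/13 ≈ 0.92308; existence CERTIFIED by the union bound.


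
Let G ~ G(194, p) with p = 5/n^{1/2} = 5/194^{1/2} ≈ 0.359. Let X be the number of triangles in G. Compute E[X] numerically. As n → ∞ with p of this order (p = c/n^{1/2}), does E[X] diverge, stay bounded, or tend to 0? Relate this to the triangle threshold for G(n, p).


Number of potential triangles: C(194, 3) = 1198144.
Each occurs with probability p³ ≈ (0.359)³ ≈ 4.62602e-02.
By linearity: E[X] = C(194, 3)·p³ ≈ 1198144 · 4.62602e-02 ≈ 55426.370.
Since α = 1/2 < 1, p = c/n^{1/2} ≫ 1/n is above the triangle threshold p ~ 1/n. Asymptotically E[X] ~ (c³/6)·n^{3(1−α)} = (5³/6)·n^{1.5} → ∞; triangles are abundant w.h.p.

E[X] ≈ 55426.370; in regime p = Θ(1/n^{1/2}) E[X] diverges (above the triangle threshold p ~ 1/n).


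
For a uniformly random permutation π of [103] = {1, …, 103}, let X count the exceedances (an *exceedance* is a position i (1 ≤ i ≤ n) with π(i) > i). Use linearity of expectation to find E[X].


Write X = Σ_{i=1}^{103} X_i, where X_i = 1_{π(i) > i}.
For each fixed i, π(i) is uniform over {1, …, 103} (marginal of a uniform permutation), so P[π(i) > i] = (n − i)/n. Summing: Σ_{i=1}^{103} (n − i)/n = (0 + 1 + … + 102)/103 = 103(103 − 1)/(2·103) = (103 − 1)/2.
Hence E[X] = Σ_{i=1}^{103} (103 − i)/103 = 51 ≈ 51.0000.

E[X] = 51 = 51.0000.


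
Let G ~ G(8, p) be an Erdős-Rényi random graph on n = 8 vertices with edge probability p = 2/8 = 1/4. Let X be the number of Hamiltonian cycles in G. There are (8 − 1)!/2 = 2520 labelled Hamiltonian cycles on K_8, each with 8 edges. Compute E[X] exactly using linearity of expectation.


K_8 has (8 − 1)!/2 = 2520 labelled Hamiltonian cycles.
For each such Hamiltonian cycle H, let X_H = 1 if all 8 edges of H are present in G. Then P[X_H = 1] = p^{8} = (1/4)^{8} = 1/65536.
By linearity of expectation: E[X] = Σ_H E[X_H] = 2520 · p^{8} = 2520 · 1/65536 = 315/8192.
Numerically: E[X] ≈ 0.0384521.

E[X] = 2520 · (1/4)^{8} = 315/8192 ≈ 0.0384521.


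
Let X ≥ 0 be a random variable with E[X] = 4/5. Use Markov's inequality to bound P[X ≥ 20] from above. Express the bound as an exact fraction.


μ = E[X] = 4/5, a = 20.
Markov: P[X ≥ 20] ≤ μ/a = (4/5)/20 = 1/25.
Numerically: ≈ 0.0400.
(Since a = 20 > μ = 0.8000, the bound 1/25 is < 1 and informative.)

P[X ≥ 20] ≤ 1/25 ≈ 0.0400.


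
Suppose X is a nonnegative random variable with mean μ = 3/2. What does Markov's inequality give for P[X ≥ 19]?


μ = E[X] = 3/2, a = 19.
Markov: P[X ≥ 19] ≤ μ/a = (3/2)/19 = 3/38.
Numerically: ≈ 0.0789.
(Since a = 19 > μ = 1.5000, the bound 3/38 is < 1 and informative.)

P[X ≥ 19] ≤ 3/38 ≈ 0.0789.


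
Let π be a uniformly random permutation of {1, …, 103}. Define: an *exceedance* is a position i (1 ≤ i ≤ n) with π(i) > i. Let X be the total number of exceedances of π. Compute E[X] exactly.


Write X = Σ_{i=1}^{103} X_i, where X_i = 1_{π(i) > i}.
For each fixed i, π(i) is uniform over {1, …, 103} (marginal of a uniform permutation), so P[π(i) > i] = (n − i)/n. Summing: Σ_{i=1}^{103} (n − i)/n = (0 + 1 + … + 102)/103 = 103(103 − 1)/(2·103) = (103 − 1)/2.
Hence E[X] = Σ_{i=1}^{103} (103 − i)/103 = 51 ≈ 51.000000.

E[X] = 51 = 51.000000.


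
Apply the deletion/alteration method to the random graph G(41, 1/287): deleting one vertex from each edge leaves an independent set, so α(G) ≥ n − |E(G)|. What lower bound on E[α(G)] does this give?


E[|E(G)|] = C(41, 2)·p = 820 · (1/287) = 20/7.
E[α(G)] ≥ n − E[|E(G)|] = 41 − 20/7 = 267/7.
Numerically: ≈ 38.143.
(This is only a lower bound; the true E[α(G)] may be larger.)

E[α(G)] ≥ 267/7 ≈ 38.143.


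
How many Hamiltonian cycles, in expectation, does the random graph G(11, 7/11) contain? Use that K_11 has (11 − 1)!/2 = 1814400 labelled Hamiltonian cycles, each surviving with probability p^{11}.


K_11 has (11 − 1)!/2 = 1814400 labelled Hamiltonian cycles.
For each such Hamiltonian cycle H, let X_H = 1 if all 11 edges of H are present in G. Then P[X_H = 1] = p^{11} = (7/11)^{11} = 1977326743/285311670611.
Summing the indicators: E[X] = Σ_H E[X_H] = 1814400 · p^{11} = 1814400 · 1977326743/285311670611 = 3587661642499200/285311670611.
Numerically: E[X] ≈ 12575.

E[X] = 1814400 · (7/11)^{11} = 3587661642499200/285311670611 ≈ 12575.


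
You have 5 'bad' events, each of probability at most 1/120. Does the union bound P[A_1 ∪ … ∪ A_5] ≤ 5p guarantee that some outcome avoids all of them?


Union bound: P[∪_{i=1}^{5} A_i] ≤ Σ_i P[A_i] ≤ 5·p = 5·(1/120) = 1/24.
Numerically: 1/24 ≈ 0.0417.
Is 1/24 < 1? YES.
Since P[∪ A_i] ≤ 1/24 < 1, the complement has P[∩ A_i^c] ≥ 1 − 1/24 = 23/24 > 0, so some outcome avoids every A_i.

5·p = 1/24 ≈ 0.0417; existence CERTIFIED by the union bound.


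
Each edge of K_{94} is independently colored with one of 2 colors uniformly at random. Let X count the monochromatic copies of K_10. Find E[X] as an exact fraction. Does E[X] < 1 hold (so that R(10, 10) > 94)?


E[X] = C(94, 10) · 2^{1 − 45} = 9041256841903 · 2^{−44} = 9041256841903/17592186044416.
As a reduced fraction: E[X] = 9041256841903/17592186044416 ≈ 0.514.
Is E[X] < 1? YES.
Since E[X] < 1, there exists a 2-coloring of K_{94} with no monochromatic K_10; hence R(10, 10) > 94.

E[X] = 9041256841903/17592186044416 ≈ 0.514; E[X] < 1, so R(10, 10) > 94.


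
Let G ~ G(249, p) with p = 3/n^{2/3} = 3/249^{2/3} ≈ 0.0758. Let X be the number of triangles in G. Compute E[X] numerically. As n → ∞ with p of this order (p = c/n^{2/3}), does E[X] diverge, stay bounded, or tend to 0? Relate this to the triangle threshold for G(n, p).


Number of potential triangles: C(249, 3) = 2542124.
Each occurs with probability p³ ≈ (0.0758)³ ≈ 4.35477e-04.
By linearity: E[X] = C(249, 3)·p³ ≈ 2542124 · 4.35477e-04 ≈ 1107.036.
Since α = 2/3 < 1, p = c/n^{2/3} ≫ 1/n is above the triangle threshold p ~ 1/n. Asymptotically E[X] ~ (c³/6)·n^{3(1−α)} = (3³/6)·n^{1} → ∞; triangles are abundant w.h.p.

E[X] ≈ 1107.036; in regime p = Θ(1/n^{2/3}) E[X] diverges (above the triangle threshold p ~ 1/n).


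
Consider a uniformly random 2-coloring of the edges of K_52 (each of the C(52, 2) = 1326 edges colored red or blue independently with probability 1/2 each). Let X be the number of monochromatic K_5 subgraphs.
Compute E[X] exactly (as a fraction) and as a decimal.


Let X = Σ_S X_S over the C(52, 5) = 2598960 subsets S of size 5, where X_S = 1 if the K_5 on S is monochromatic.
For a fixed S, the K_5 on S has C(5, 2) = 10 edges. P[all 10 edges red] = (1/2)^10, and likewise for blue, so P[monochromatic] = 2·(1/2)^10 = 2^{1 − 10} = 1/512.
By linearity of expectation: E[X] = C(52, 5) · 2^{1 − 10} = 2598960 · 1/512 = 162435/32.
Numerically: E[X] ≈ 5076.09375.

E[X] = C(52,5)·2^(1−C(5,2)) = 162435/32 ≈ 5076.09375.


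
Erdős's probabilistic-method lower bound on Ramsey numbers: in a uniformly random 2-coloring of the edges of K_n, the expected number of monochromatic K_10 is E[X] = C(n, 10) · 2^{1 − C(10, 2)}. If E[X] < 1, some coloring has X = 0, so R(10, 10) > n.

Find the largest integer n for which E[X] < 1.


We need C(n, 10) · 2^{1 − 45} < 1, i.e. C(n, 10) < 2^{45 − 1} = 17592186044416.
Check values of n near the boundary:
  n = 98: C(98, 10) = 14005614014756; 14005614014756 < 17592186044416? YES
  n = 99: C(99, 10) = 15579278510796; 15579278510796 < 17592186044416? YES
  n = 100: C(100, 10) = 17310309456440; 17310309456440 < 17592186044416? YES
  n = 101: C(101, 10) = 19212541264840; 19212541264840 < 17592186044416? NO
The largest n with C(n, 10) < 17592186044416 is n = 100 (where E[X] = 2163788682055/2199023255552 ≈ 0.9839772). Hence R(10, 10) > 100, i.e. R(10, 10) ≥ 101.

Largest n = 100; hence R(10, 10) > 100.


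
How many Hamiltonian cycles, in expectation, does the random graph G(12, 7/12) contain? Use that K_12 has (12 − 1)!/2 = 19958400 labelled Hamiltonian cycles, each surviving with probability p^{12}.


K_12 has (12 − 1)!/2 = 19958400 labelled Hamiltonian cycles.
For each such Hamiltonian cycle H, let X_H = 1 if all 12 edges of H are present in G. Then P[X_H = 1] = p^{12} = (7/12)^{12} = 13841287201/8916100448256.
By linearity: E[X] = Σ_H E[X_H] = 19958400 · p^{12} = 19958400 · 13841287201/8916100448256 = 26644477861925/859963392.
Numerically: E[X] ≈ 3.1e+04.

E[X] = 19958400 · (7/12)^{12} = 26644477861925/859963392 ≈ 3.1e+04.


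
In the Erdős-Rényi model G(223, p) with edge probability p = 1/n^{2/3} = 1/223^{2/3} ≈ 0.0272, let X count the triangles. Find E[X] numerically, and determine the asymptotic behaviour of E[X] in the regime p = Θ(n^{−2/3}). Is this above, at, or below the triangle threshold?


Number of potential triangles: C(223, 3) = 1823471.
Each occurs with probability p³ ≈ (0.0272)³ ≈ 2.01090e-05.
By linearity: E[X] = C(223, 3)·p³ ≈ 1823471 · 2.01090e-05 ≈ 36.668.
Since α = 2/3 < 1, p = c/n^{2/3} ≫ 1/n is above the triangle threshold p ~ 1/n. Asymptotically E[X] ~ (c³/6)·n^{3(1−α)} = (1³/6)·n^{1} → ∞; triangles are abundant w.h.p.

E[X] ≈ 36.668; in regime p = Θ(1/n^{2/3}) E[X] diverges (above the triangle threshold p ~ 1/n).


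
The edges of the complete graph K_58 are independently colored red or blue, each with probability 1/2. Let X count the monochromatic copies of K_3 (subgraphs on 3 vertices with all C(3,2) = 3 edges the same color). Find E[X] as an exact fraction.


Let X = Σ_S X_S over the C(58, 3) = 30856 subsets S of size 3, where X_S = 1 if the K_3 on S is monochromatic.
For a fixed S, the K_3 on S has C(3, 2) = 3 edges. P[all 3 edges red] = (1/2)^3, and likewise for blue, so P[monochromatic] = 2·(1/2)^3 = 2^{1 − 3} = 1/4.
By linearity of expectation: E[X] = C(58, 3) · 2^{1 − 3} = 30856 · 1/4 = 7714.
Numerically: E[X] ≈ 7714.000000.

E[X] = C(58,3)·2^(1−C(3,2)) = 7714 ≈ 7714.000000.


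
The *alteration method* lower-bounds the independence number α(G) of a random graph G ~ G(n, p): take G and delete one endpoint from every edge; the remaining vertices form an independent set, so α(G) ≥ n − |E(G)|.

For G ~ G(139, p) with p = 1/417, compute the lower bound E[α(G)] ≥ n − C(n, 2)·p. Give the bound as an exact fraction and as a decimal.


E[|E(G)|] = C(139, 2)·p = 9591 · (1/417) = 23.
E[α(G)] ≥ n − E[|E(G)|] = 139 − 23 = 116.
Numerically: ≈ 116.000.
(This is only a lower bound; the true E[α(G)] may be larger.)

E[α(G)] ≥ 116 ≈ 116.000.


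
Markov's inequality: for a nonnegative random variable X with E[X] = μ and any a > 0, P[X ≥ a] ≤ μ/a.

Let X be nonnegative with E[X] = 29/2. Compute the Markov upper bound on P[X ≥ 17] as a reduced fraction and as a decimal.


μ = E[X] = 29/2, a = 17.
Markov: P[X ≥ 17] ≤ μ/a = (29/2)/17 = 29/34.
Numerically: ≈ 0.852941.
(Since a = 17 > μ = 14.500000, the bound 29/34 is < 1 and informative.)

P[X ≥ 17] ≤ 29/34 ≈ 0.852941.


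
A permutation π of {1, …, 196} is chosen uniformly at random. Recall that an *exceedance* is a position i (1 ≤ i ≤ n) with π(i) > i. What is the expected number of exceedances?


Write X = Σ_{i=1}^{196} X_i, where X_i = 1_{π(i) > i}.
For each fixed i, π(i) is uniform over {1, …, 196} (marginal of a uniform permutation), so P[π(i) > i] = (n − i)/n. Summing: Σ_{i=1}^{196} (n − i)/n = (0 + 1 + … + 195)/196 = 196(196 − 1)/(2·196) = (196 − 1)/2.
Hence E[X] = Σ_{i=1}^{196} (196 − i)/196 = 195/2 ≈ 97.5000.

E[X] = 195/2 = 97.5000.


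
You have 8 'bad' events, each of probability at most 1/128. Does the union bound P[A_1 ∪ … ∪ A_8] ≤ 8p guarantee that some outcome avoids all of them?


Union bound: P[∪_{i=1}^{8} A_i] ≤ Σ_i P[A_i] ≤ 8·p = 8·(1/128) = 1/16.
Numerically: 1/16 ≈ 0.0625.
Is 1/16 < 1? YES.
Since P[∪ A_i] ≤ 1/16 < 1, the complement has P[∩ A_i^c] ≥ 1 − 1/16 = 15/16 > 0, so some outcome avoids every A_i.

8·p = 1/16 ≈ 0.0625; existence CERTIFIED by the union bound.


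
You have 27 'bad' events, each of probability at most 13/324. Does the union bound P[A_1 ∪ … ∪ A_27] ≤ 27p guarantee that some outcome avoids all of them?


Union bound: P[∪_{i=1}^{27} A_i] ≤ Σ_i P[A_i] ≤ 27·p = 27·(13/324) = 13/12.
Numerically: 13/12 ≈ 1.08333.
Is 13/12 < 1? NO.
Since the bound 13/12 is ≥ 1, the union bound is uninformative here; it does NOT by itself certify existence.

27·p = 13/12 ≈ 1.08333; existence NOT certified by the union bound.


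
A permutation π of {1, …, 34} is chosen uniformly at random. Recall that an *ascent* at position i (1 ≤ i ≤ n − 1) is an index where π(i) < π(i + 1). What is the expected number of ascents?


Write X = Σ X_I over i = 1, …, 33, with X_I the indicator of one ascent.
There are 33 indicators.
For each fixed i, the pair (π(i), π(i+1)) is a uniformly random ordered pair of distinct values from {1, …, 34}; by symmetry P[π(i) < π(i+1)] = 1/2.
By linearity: E[X] = 33 · (1/2) = (34 − 1) · (1/2) = 33/2 ≈ 16.500.

E[X] = 33/2 = 16.500.


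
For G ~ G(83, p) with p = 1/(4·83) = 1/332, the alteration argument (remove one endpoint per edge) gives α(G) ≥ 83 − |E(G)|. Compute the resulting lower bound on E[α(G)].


E[|E(G)|] = C(83, 2)·p = 3403 · (1/332) = 41/4.
E[α(G)] ≥ n − E[|E(G)|] = 83 − 41/4 = 291/4.
Numerically: ≈ 72.7500.
(This is only a lower bound; the true E[α(G)] may be larger.)

E[α(G)] ≥ 291/4 ≈ 72.7500.


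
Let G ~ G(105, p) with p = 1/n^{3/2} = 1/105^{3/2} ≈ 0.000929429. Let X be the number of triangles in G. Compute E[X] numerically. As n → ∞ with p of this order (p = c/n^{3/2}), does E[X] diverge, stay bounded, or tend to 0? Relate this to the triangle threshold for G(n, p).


Number of potential triangles: C(105, 3) = 187460.
Each occurs with probability p³ ≈ (0.000929429)³ ≈ 8.02875405e-10.
By linearity: E[X] = C(105, 3)·p³ ≈ 187460 · 8.02875405e-10 ≈ 0.000151.
Since α = 3/2 > 1, p = c/n^{3/2} = o(1/n) is below the triangle threshold p ~ 1/n. Asymptotically E[X] ~ (c³/6)·n^{3(1−α)} = (1³/6)·n^{-1.5} → 0, so by Markov's inequality G has no triangles w.h.p.

E[X] ≈ 0.000151; in regime p = Θ(1/n^{3/2}) E[X] tends to 0 (below the triangle threshold p ~ 1/n).


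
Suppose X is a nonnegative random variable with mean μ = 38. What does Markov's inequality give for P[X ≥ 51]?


μ = E[X] = 38, a = 51.
Markov: P[X ≥ 51] ≤ μ/a = (38)/51 = 38/51.
Numerically: ≈ 0.745098.
(Since a = 51 > μ = 38.000000, the bound 38/51 is < 1 and informative.)

P[X ≥ 51] ≤ 38/51 ≈ 0.745098.


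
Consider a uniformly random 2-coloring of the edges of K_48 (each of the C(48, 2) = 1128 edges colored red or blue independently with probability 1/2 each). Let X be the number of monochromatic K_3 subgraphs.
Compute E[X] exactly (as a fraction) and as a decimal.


Let X = Σ_S X_S over the C(48, 3) = 17296 subsets S of size 3, where X_S = 1 if the K_3 on S is monochromatic.
For a fixed S, the K_3 on S has C(3, 2) = 3 edges. P[all 3 edges red] = (1/2)^3, and likewise for blue, so P[monochromatic] = 2·(1/2)^3 = 2^{1 − 3} = 1/4.
Summing: E[X] = C(48, 3) · 2^{1 − 3} = 17296 · 1/4 = 4324.
Numerically: E[X] ≈ 4324.00000.

E[X] = C(48,3)·2^(1−C(3,2)) = 4324 ≈ 4324.00000.


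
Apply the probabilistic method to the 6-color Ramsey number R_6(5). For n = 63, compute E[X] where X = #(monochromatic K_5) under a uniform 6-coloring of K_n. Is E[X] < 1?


E[X] = C(63, 5) · 6^{1 − 10} = 7028847 · 6^{−9} = 7028847/10077696.
As a reduced fraction: E[X] = 780983/1119744 ≈ 0.697.
Is E[X] < 1? YES.
Since E[X] < 1, there exists a 6-coloring of K_{63} with no monochromatic K_5; hence R_6(5) > 63.

E[X] = 780983/1119744 ≈ 0.697; E[X] < 1, so R_6(5) > 63.


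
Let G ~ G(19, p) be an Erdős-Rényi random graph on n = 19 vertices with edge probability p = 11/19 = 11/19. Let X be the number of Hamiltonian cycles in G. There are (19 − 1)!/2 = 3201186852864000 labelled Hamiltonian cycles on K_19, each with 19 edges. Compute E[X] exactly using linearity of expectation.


K_19 has (19 − 1)!/2 = 3201186852864000 labelled Hamiltonian cycles.
For each such Hamiltonian cycle H, let X_H = 1 if all 19 edges of H are present in G. Then P[X_H = 1] = p^{19} = (11/19)^{19} = 61159090448414546291/1978419655660313589123979.
By linearity: E[X] = Σ_H E[X_H] = 3201186852864000 · p^{19} = 3201186852864000 · 61159090448414546291/1978419655660313589123979 = 195781676276584883979724733927424000/1978419655660313589123979.
Numerically: E[X] ≈ 9.89586e+10.

E[X] = 3201186852864000 · (11/19)^{19} = 195781676276584883979724733927424000/1978419655660313589123979 ≈ 9.89586e+10.


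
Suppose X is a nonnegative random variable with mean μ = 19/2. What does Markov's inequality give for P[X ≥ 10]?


μ = E[X] = 19/2, a = 10.
Markov: P[X ≥ 10] ≤ μ/a = (19/2)/10 = 19/20.
Numerically: ≈ 0.9500.
(Since a = 10 > μ = 9.5000, the bound 19/20 is < 1 and informative.)

P[X ≥ 10] ≤ 19/20 ≈ 0.9500.


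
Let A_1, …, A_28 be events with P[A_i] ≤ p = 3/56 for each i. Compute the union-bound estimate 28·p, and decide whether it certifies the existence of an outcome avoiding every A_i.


Union bound: P[∪_{i=1}^{28} A_i] ≤ Σ_i P[A_i] ≤ 28·p = 28·(3/56) = 3/2.
Numerically: 3/2 ≈ 1.5000.
Is 3/2 < 1? NO.
Since the bound 3/2 is ≥ 1, the union bound is uninformative here; it does NOT by itself certify existence.

28·p = 3/2 ≈ 1.5000; existence NOT certified by the union bound.


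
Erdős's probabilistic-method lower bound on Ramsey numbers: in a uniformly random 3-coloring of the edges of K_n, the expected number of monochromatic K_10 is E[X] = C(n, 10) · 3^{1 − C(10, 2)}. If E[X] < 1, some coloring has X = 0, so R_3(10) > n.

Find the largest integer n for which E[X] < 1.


We need C(n, 10) · 3^{1 − 45} < 1, i.e. C(n, 10) < 3^{45 − 1} = 984770902183611232881.
Check values of n near the boundary:
  n = 571: C(571, 10) = 937951290893172842001; 937951290893172842001 < 984770902183611232881? YES
  n = 572: C(572, 10) = 954640815642161682606; 954640815642161682606 < 984770902183611232881? YES
  n = 573: C(573, 10) = 971597135635805762226; 971597135635805762226 < 984770902183611232881? YES
  n = 574: C(574, 10) = 988824035203816502691; 988824035203816502691 < 984770902183611232881? NO
  n = 575: C(575, 10) = 1006325345561406175305; 1006325345561406175305 < 984770902183611232881? NO
The largest n with C(n, 10) < 984770902183611232881 is n = 573 (where E[X] = 35985079097622435638/36472996377170786403 ≈ 0.9866225). Hence R_3(10) > 573, i.e. R_3(10) ≥ 574.

Largest n = 573; hence R_3(10) > 573.


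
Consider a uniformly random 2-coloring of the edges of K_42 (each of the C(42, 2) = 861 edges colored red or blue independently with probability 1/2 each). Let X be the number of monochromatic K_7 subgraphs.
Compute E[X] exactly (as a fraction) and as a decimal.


Let X = Σ_S X_S over the C(42, 7) = 26978328 subsets S of size 7, where X_S = 1 if the K_7 on S is monochromatic.
For a fixed S, the K_7 on S has C(7, 2) = 21 edges. P[all 21 edges red] = (1/2)^21, and likewise for blue, so P[monochromatic] = 2·(1/2)^21 = 2^{1 − 21} = 1/1048576.
Summing: E[X] = C(42, 7) · 2^{1 − 21} = 26978328 · 1/1048576 = 3372291/131072.
Numerically: E[X] ≈ 25.729.

E[X] = C(42,7)·2^(1−C(7,2)) = 3372291/131072 ≈ 25.729.


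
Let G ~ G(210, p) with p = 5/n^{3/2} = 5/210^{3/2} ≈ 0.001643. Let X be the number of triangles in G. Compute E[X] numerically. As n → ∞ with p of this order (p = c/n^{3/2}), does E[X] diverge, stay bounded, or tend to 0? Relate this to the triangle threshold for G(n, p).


Number of potential triangles: C(210, 3) = 1521520.
Each occurs with probability p³ ≈ (0.001643)³ ≈ 4.4353019e-09.
By linearity: E[X] = C(210, 3)·p³ ≈ 1521520 · 4.4353019e-09 ≈ 0.00675.
Since α = 3/2 > 1, p = c/n^{3/2} = o(1/n) is below the triangle threshold p ~ 1/n. Asymptotically E[X] ~ (c³/6)·n^{3(1−α)} = (5³/6)·n^{-1.5} → 0, so by Markov's inequality G has no triangles w.h.p.

E[X] ≈ 0.00675; in regime p = Θ(1/n^{3/2}) E[X] tends to 0 (below the triangle threshold p ~ 1/n).


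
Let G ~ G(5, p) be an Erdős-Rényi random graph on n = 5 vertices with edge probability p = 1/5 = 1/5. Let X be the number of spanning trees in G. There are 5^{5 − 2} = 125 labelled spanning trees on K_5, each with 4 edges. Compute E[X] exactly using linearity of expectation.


K_5 has 5^{5 − 2} = 125 labelled spanning trees.
For each such spanning tree H, let X_H = 1 if all 4 edges of H are present in G. Then P[X_H = 1] = p^{4} = (1/5)^{4} = 1/625.
By linearity: E[X] = Σ_H E[X_H] = 125 · p^{4} = 125 · 1/625 = 1/5.
Numerically: E[X] ≈ 0.2.

E[X] = 125 · (1/5)^{4} = 1/5 ≈ 0.2.


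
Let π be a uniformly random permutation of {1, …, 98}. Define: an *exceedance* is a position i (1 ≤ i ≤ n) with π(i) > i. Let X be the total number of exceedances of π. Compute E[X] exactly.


Write X = Σ_{i=1}^{98} X_i, where X_i = 1_{π(i) > i}.
For each fixed i, π(i) is uniform over {1, …, 98} (marginal of a uniform permutation), so P[π(i) > i] = (n − i)/n. Summing: Σ_{i=1}^{98} (n − i)/n = (0 + 1 + … + 97)/98 = 98(98 − 1)/(2·98) = (98 − 1)/2.
Hence E[X] = Σ_{i=1}^{98} (98 − i)/98 = 97/2 ≈ 48.50000.

E[X] = 97/2 = 48.50000.


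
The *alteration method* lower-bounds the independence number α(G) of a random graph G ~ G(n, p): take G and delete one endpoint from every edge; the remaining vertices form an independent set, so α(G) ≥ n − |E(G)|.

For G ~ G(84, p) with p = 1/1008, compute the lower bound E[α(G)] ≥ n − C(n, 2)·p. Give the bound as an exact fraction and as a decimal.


E[|E(G)|] = C(84, 2)·p = 3486 · (1/1008) = 83/24.
E[α(G)] ≥ n − E[|E(G)|] = 84 − 83/24 = 1933/24.
Numerically: ≈ 80.541667.
(This is only a lower bound; the true E[α(G)] may be larger.)

E[α(G)] ≥ 1933/24 ≈ 80.541667.


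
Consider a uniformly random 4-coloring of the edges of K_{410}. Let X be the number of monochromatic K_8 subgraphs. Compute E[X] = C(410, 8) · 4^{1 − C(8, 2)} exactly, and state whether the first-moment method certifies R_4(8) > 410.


E[X] = C(410, 8) · 4^{1 − 28} = 18488798173326195 · 4^{−27} = 18488798173326195/18014398509481984.
As a reduced fraction: E[X] = 18488798173326195/18014398509481984 ≈ 1.0263.
Is E[X] < 1? NO.
Since E[X] ≥ 1, the first-moment bound is inconclusive at n = 410; it does NOT by itself certify R_4(8) > 410.

E[X] = 18488798173326195/18014398509481984 ≈ 1.0263; E[X] ≥ 1; first-moment method inconclusive here.


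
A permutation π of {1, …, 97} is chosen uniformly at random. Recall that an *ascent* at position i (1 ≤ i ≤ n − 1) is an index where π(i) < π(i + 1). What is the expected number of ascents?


Write X = Σ X_I over i = 1, …, 96, with X_I the indicator of one ascent.
There are 96 indicators.
For each fixed i, the pair (π(i), π(i+1)) is a uniformly random ordered pair of distinct values from {1, …, 97}; by symmetry P[π(i) < π(i+1)] = 1/2.
By linearity: E[X] = 96 · (1/2) = (97 − 1) · (1/2) = 48 ≈ 48.000.

E[X] = 48 = 48.000.


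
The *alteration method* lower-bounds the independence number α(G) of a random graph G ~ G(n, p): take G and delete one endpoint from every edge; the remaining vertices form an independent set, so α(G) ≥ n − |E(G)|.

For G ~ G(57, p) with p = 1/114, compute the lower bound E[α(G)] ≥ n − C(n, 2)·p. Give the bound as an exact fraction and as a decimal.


E[|E(G)|] = C(57, 2)·p = 1596 · (1/114) = 14.
E[α(G)] ≥ n − E[|E(G)|] = 57 − 14 = 43.
Numerically: ≈ 43.00000.
(This is only a lower bound; the true E[α(G)] may be larger.)

E[α(G)] ≥ 43 ≈ 43.00000.


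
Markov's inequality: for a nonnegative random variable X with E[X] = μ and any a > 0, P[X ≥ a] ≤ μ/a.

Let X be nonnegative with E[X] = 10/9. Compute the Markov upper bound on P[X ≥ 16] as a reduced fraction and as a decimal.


μ = E[X] = 10/9, a = 16.
Markov: P[X ≥ 16] ≤ μ/a = (10/9)/16 = 5/72.
Numerically: ≈ 0.069.
(Since a = 16 > μ = 1.111, the bound 5/72 is < 1 and informative.)

P[X ≥ 16] ≤ 5/72 ≈ 0.069.


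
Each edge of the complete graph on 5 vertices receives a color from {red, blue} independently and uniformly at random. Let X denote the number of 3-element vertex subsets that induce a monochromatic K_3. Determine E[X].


Let X = Σ_S X_S over the C(5, 3) = 10 subsets S of size 3, where X_S = 1 if the K_3 on S is monochromatic.
For a fixed S, the K_3 on S has C(3, 2) = 3 edges. P[all 3 edges red] = (1/2)^3, and likewise for blue, so P[monochromatic] = 2·(1/2)^3 = 2^{1 − 3} = 1/4.
By linearity: E[X] = C(5, 3) · 2^{1 − 3} = 10 · 1/4 = 5/2.
Numerically: E[X] ≈ 2.50000.

E[X] = C(5,3)·2^(1−C(3,2)) = 5/2 ≈ 2.50000.


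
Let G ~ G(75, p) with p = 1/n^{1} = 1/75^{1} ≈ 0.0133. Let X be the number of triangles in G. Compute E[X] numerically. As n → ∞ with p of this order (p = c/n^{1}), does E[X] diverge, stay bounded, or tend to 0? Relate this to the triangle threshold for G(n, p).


Number of potential triangles: C(75, 3) = 67525.
Each occurs with probability p³ ≈ (0.0133)³ ≈ 2.37037e-06.
By linearity: E[X] = C(75, 3)·p³ ≈ 67525 · 2.37037e-06 ≈ 0.160.
Here α = 1, so p = 1/n is exactly at the triangle threshold p ~ 1/n. Asymptotically E[X] → c³/6 = 1³/6 = 1/6 ≈ 0.167, a bounded constant. In this regime the triangle count is asymptotically Poisson(c³/6).

E[X] ≈ 0.160; in regime p = Θ(1/n^{1}) E[X] stays bounded (at the triangle threshold p ~ 1/n).


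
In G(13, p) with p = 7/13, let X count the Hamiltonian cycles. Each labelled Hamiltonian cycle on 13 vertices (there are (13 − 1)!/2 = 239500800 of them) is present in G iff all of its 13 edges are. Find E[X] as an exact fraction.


K_13 has (13 − 1)!/2 = 239500800 labelled Hamiltonian cycles.
For each such Hamiltonian cycle H, let X_H = 1 if all 13 edges of H are present in G. Then P[X_H = 1] = p^{13} = (7/13)^{13} = 96889010407/302875106592253.
By linearity: E[X] = Σ_H E[X_H] = 239500800 · p^{13} = 239500800 · 96889010407/302875106592253 = 23204995503684825600/302875106592253.
Numerically: E[X] ≈ 7.66e+04.

E[X] = 239500800 · (7/13)^{13} = 23204995503684825600/302875106592253 ≈ 7.66e+04.


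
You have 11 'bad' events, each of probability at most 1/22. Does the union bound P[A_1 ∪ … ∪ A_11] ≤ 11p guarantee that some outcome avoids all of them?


Union bound: P[∪_{i=1}^{11} A_i] ≤ Σ_i P[A_i] ≤ 11·p = 11·(1/22) = 1/2.
Numerically: 1/2 ≈ 0.500.
Is 1/2 < 1? YES.
Since P[∪ A_i] ≤ 1/2 < 1, the complement has P[∩ A_i^c] ≥ 1 − 1/2 = 1/2 > 0, so some outcome avoids every A_i.

11·p = 1/2 ≈ 0.500; existence CERTIFIED by the union bound.
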